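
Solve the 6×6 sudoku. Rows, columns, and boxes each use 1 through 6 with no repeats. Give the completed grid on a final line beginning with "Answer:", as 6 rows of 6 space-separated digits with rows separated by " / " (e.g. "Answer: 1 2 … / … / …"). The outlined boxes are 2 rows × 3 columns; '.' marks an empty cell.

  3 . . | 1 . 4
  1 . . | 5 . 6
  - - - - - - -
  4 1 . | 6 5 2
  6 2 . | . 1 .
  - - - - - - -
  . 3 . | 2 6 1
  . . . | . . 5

Step 1. [r6c5∈{3,4}] 4 has one home in col 5: r6c5. So r6c5=4.
Step 2. [r4c3∈{3,5}] row 4 places 5 nowhere but r4c3, so r4c3=5.
Step 3. [r6c2∈{6}] r6c2 is down to just 6, so r6c2=6.
Step 4. [r1c5∈{2}] nothing but 2 survives at r1c5, so r1c5=2.
Step 5. [r2c3∈{2,4}] row 2 places 2 nowhere but r2c3. So r2c3=2.
Step 6. [r6c4∈{3}] r6c4 is down to just 3. So r6c4=3.
Step 7. [r2c2∈{4}] only 4 remains possible at r2c2, so r2c2=4.
Step 8. [r1c3∈{6}] r1c3 has the single candidate 6. So r1c3=6.
Step 9. [r1c2∈{5}] nothing but 5 survives at r1c2, so r1c2=5.
Step 10. [r4c6∈{3}] nothing but 3 survives at r4c6. So r4c6=3.
Step 11. [r5c3∈{4}] r5c3 has the single candidate 4, so r5c3=4.
Step 12. [r4c4∈{4}] r4c4's peers cover all but 4. So r4c4=4.
Step 13. [r3c3∈{3}] nothing but 3 survives at r3c3. So r3c3=3.
Step 14. [r6c1∈{2}] nothing but 2 survives at r6c1, so r6c1=2.
Step 15. [r6c3∈{1}] r6c3's peers cover all but 1. So r6c3=1.
Step 16. [r5c1∈{5}] r5c1 is down to just 5. So r5c1=5.
Step 17. [r2c5∈{3}] r2c5's peers cover all but 3. So r2c5=3.

Answer: 3 5 6 1 2 4 / 1 4 2 5 3 6 / 4 1 3 6 5 2 / 6 2 5 4 1 3 / 5 3 4 2 6 1 / 2 6 1 3 4 5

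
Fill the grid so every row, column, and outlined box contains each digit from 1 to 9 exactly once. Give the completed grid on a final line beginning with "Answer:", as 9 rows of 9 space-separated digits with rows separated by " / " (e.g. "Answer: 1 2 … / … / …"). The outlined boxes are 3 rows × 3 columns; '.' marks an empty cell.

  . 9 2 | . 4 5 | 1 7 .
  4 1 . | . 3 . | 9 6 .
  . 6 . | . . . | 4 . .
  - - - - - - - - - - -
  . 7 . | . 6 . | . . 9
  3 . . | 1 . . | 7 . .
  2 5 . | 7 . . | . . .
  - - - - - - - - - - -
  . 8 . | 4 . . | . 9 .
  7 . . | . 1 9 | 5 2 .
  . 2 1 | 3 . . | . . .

Step 1. [r3c3∈{3,5,7,8}] r3c3 is the only open cell in box 1 admitting 3, so r3c3=3.
Step 2. [r5c2∈{4}] r5c2 is down to just 4. So r5c2=4.
Step 3. [r4c3∈{8}] r4c3's peers cover all but 8, so r4c3=8.
Step 4. [r7c9∈{1,3,6,7}] in row 7, 1 fits only at r7c9. So r7c9=1.
Step 5. [r9c9∈{4,6,7,8}] in col 9, 7 fits only at r9c9, so r9c9=7.
Step 6. [r9c8∈{4,8}] row 9 places 4 nowhere but r9c8, so r9c8=4.
Step 7. [r7c7∈{3,6}] across row 7, 3 lands solely at r7c7. So r7c7=3.
Step 8. [r6c9∈{3,4,6,8}] across col 9, 4 lands solely at r6c9 ⇒ r6c9=4.
Step 9. [r3c6∈{1,2,7,8}] 1 has one home in row 3: r3c6. So r3c6=1.
Step 10. [r3c5∈{2,7,8,9}] 7 has one home in row 3: r3c5 ⇒ r3c5=7.
Step 11. [r6c8∈{1,3,8}] row 6 places 1 nowhere but r6c8 ⇒ r6c8=1.
Step 12. [r4c4∈{2,5}] r4c4 is the only open cell in col 4 admitting 5 ⇒ r4c4=5.
Step 13. [r1c1∈{8}] r1c1 is down to just 8. So r1c1=8.
Step 14. [r3c1∈{5}] r3c1's peers cover all but 5. So r3c1=5.
Step 15. [r3c8∈{8}] nothing but 8 survives at r3c8 ⇒ r3c8=8.
Step 16. [r7c1∈{6}] r7c1 is down to just 6. So r7c1=6.
Step 17. [r3c9∈{2}] r3c9 has the single candidate 2. So r3c9=2.
Step 18. [r9c6∈{6,8}] in col 6, 6 fits only at r9c6 ⇒ r9c6=6.
Step 19. [r6c7∈{6,8}] r6c7 is the only open cell in col 7 admitting 6 ⇒ r6c7=6.
Step 20. [r5c9∈{5,8}] in box 6, 8 fits only at r5c9, so r5c9=8.
Step 21. [r5c6∈{2}] only 2 remains possible at r5c6 ⇒ r5c6=2.
Step 22. [r2c6∈{8}] r2c6's peers cover all but 8, so r2c6=8.
Step 23. [r5c5∈{9}] r5c5 is down to just 9, so r5c5=9.
Step 24. [r9c5∈{5,8}] in row 9, 5 fits only at r9c5 ⇒ r9c5=5.
Step 25. [r4c8∈{3}] nothing but 3 survives at r4c8, so r4c8=3.
Step 26. [r5c8∈{5}] r5c8's peers cover all but 5 ⇒ r5c8=5.
Step 27. [r4c1∈{1}] nothing but 1 survives at r4c1. So r4c1=1.
Step 28. [r6c5∈{8}] r6c5 is down to just 8, so r6c5=8.
Step 29. [r1c9∈{3}] r1c9 has the single candidate 3, so r1c9=3.
Step 30. [r8c2∈{3}] r8c2 has the single candidate 3 ⇒ r8c2=3.
Step 31. [r7c3∈{5}] only 5 remains possible at r7c3. So r7c3=5.
Step 32. [r9c7∈{8}] r9c7 has the single candidate 8 ⇒ r9c7=8.
Step 33. [r2c4∈{2}] only 2 remains possible at r2c4, so r2c4=2.
Step 34. [r6c3∈{9}] r6c3's peers cover all but 9 ⇒ r6c3=9.
Step 35. [r3c4∈{9}] nothing but 9 survives at r3c4, so r3c4=9.
Step 36. [r6c6∈{3}] only 3 remains possible at r6c6, so r6c6=3.
Step 37. [r2c9∈{5}] r2c9's peers cover all but 5. So r2c9=5.
Step 38. [r7c5∈{2}] nothing but 2 survives at r7c5, so r7c5=2.
Step 39. [r8c9∈{6}] r8c9 has the single candidate 6, so r8c9=6.
Step 40. [r7c6∈{7}] nothing but 7 survives at r7c6. So r7c6=7.
Step 41. [r5c3∈{6}] only 6 remains possible at r5c3. So r5c3=6.
Step 42. [r8c3∈{4}] r8c3 is down to just 4 ⇒ r8c3=4.
Step 43. [r8c4∈{8}] only 8 remains possible at r8c4, so r8c4=8.
Step 44. [r9c1∈{9}] r9c1's peers cover all but 9. So r9c1=9.
Step 45. [r4c7∈{2}] r4c7's peers cover all but 2 ⇒ r4c7=2.
Step 46. [r2c3∈{7}] r2c3's peers cover all but 7, so r2c3=7.
Step 47. [r1c4∈{6}] r1c4 is down to just 6, so r1c4=6.
Step 48. [r4c6∈{4}] nothing but 4 survives at r4c6 ⇒ r4c6=4.

Answer: 8 9 2 6 4 5 1 7 3 / 4 1 7 2 3 8 9 6 5 / 5 6 3 9 7 1 4 8 2 / 1 7 8 5 6 4 2 3 9 / 3 4 6 1 9 2 7 5 8 / 2 5 9 7 8 3 6 1 4 / 6 8 5 4 2 7 3 9 1 / 7 3 4 8 1 9 5 2 6 / 9 2 1 3 5 6 8 4 7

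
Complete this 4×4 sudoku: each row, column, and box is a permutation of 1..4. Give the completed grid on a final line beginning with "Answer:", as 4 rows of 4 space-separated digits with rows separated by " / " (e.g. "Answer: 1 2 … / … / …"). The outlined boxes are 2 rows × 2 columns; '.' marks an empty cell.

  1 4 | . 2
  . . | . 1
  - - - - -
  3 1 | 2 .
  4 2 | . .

Step 1. [r1c3∈{3}] r1c3's peers cover all but 3, so r1c3=3.
Step 2. [r2c1∈{2}] r2c1 has the single candidate 2. So r2c1=2.
Step 3. [r2c2∈{3}] r2c2's peers cover all but 3 ⇒ r2c2=3.
Step 4. [r4c3∈{1}] r4c3's peers cover all but 1. So r4c3=1.
Step 5. [r2c3∈{4}] only 4 remains possible at r2c3 ⇒ r2c3=4.
Step 6. [r4c4∈{3}] r4c4 is down to just 3. So r4c4=3.
Step 7. [r3c4∈{4}] nothing but 4 survives at r3c4. So r3c4=4.

Answer: 1 4 3 2 / 2 3 4 1 / 3 1 2 4 / 4 2 1 3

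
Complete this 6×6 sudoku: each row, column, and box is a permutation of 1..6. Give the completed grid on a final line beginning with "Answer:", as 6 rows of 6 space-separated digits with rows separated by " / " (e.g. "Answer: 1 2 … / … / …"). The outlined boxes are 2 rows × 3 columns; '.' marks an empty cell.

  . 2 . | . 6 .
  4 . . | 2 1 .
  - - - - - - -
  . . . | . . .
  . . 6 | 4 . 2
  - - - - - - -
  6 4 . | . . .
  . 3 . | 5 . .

Step 1. [r1c4∈{3}] r1c4 has the single candidate 3. So r1c4=3.
Step 2. [r5c3∈{1,2,5}] across row 5, 5 lands solely at r5c3, so r5c3=5.
Step 3. [r2c6∈{5}] r2c6's peers cover all but 5. So r2c6=5.
Step 4. [r3c3∈{1,2,3,4}] 4 has one home in row 3: r3c3 ⇒ r3c3=4.
Step 5. [r3c1∈{1,2,3,5}] 2 has one home in row 3: r3c1. So r3c1=2.
Step 6. [r6c1∈{1}] nothing but 1 survives at r6c1, so r6c1=1.
Step 7. [r4c1∈{3,5}] col 1 places 3 nowhere but r4c1 ⇒ r4c1=3.
Step 8. [r4c5∈{5}] r4c5 is down to just 5 ⇒ r4c5=5.
Step 9. [r5c4∈{1}] r5c4 has the single candidate 1, so r5c4=1.
Step 10. [r3c6∈{1,3,6}] in col 6, 1 fits only at r3c6, so r3c6=1.
Step 11. [r5c5∈{2,3}] 2 has one home in row 5: r5c5. So r5c5=2.
Step 12. [r6c6∈{4,6}] 6 has one home in row 6: r6c6. So r6c6=6.
Step 13. [r3c5∈{3}] r3c5 has the single candidate 3, so r3c5=3.
Step 14. [r3c4∈{6}] r3c4's peers cover all but 6. So r3c4=6.
Step 15. [r6c3∈{2}] r6c3 is down to just 2. So r6c3=2.
Step 16. [r1c3∈{1}] r1c3 is down to just 1 ⇒ r1c3=1.
Step 17. [r4c2∈{1}] r4c2's peers cover all but 1 ⇒ r4c2=1.
Step 18. [r3c2∈{5}] only 5 remains possible at r3c2 ⇒ r3c2=5.
Step 19. [r5c6∈{3}] nothing but 3 survives at r5c6, so r5c6=3.
Step 20. [r2c2∈{6}] r2c2 is down to just 6, so r2c2=6.
Step 21. [r1c6∈{4}] r1c6 has the single candidate 4 ⇒ r1c6=4.
Step 22. [r2c3∈{3}] nothing but 3 survives at r2c3. So r2c3=3.
Step 23. [r6c5∈{4}] r6c5 has the single candidate 4 ⇒ r6c5=4.
Step 24. [r1c1∈{5}] r1c1 has the single candidate 5, so r1c1=5.

Answer: 5 2 1 3 6 4 / 4 6 3 2 1 5 / 2 5 4 6 3 1 / 3 1 6 4 5 2 / 6 4 5 1 2 3 / 1 3 2 5 4 6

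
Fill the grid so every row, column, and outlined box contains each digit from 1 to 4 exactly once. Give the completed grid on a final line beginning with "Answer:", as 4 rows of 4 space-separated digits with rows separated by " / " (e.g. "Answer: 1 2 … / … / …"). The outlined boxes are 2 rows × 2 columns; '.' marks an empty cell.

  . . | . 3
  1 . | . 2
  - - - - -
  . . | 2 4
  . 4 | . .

Step 1. [r3c1∈{3}] nothing but 3 survives at r3c1 ⇒ r3c1=3.
Step 2. [r1c1∈{2,4}] r1c1 is the only open cell in col 1 admitting 4. So r1c1=4.
Step 3. [r1c3∈{1}] r1c3's peers cover all but 1 ⇒ r1c3=1.
Step 4. [r4c4∈{1}] r4c4 has the single candidate 1. So r4c4=1.
Step 5. [r2c3∈{4}] only 4 remains possible at r2c3. So r2c3=4.
Step 6. [r4c1∈{2}] only 2 remains possible at r4c1, so r4c1=2.
Step 7. [r3c2∈{1}] r3c2 has the single candidate 1. So r3c2=1.
Step 8. [r2c2∈{3}] r2c2's peers cover all but 3 ⇒ r2c2=3.
Step 9. [r4c3∈{3}] r4c3 is down to just 3, so r4c3=3.
Step 10. [r1c2∈{2}] only 2 remains possible at r1c2, so r1c2=2.

Answer: 4 2 1 3 / 1 3 4 2 / 3 1 2 4 / 2 4 3 1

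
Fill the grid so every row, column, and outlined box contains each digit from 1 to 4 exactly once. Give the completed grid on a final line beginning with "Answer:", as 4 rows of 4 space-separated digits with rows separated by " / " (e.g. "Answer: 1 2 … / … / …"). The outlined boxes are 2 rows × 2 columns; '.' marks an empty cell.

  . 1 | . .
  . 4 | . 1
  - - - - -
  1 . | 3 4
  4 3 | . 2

Step 1. [r2c1∈{2,3}] across row 2, 3 lands solely at r2c1, so r2c1=3.
Step 2. [r1c3∈{2,4}] in row 1, 4 fits only at r1c3. So r1c3=4.
Step 3. [r1c4∈{3}] r1c4's peers cover all but 3 ⇒ r1c4=3.
Step 4. [r3c2∈{2}] r3c2 is down to just 2, so r3c2=2.
Step 5. [r1c1∈{2}] r1c1's peers cover all but 2 ⇒ r1c1=2.
Step 6. [r2c3∈{2}] r2c3 has the single candidate 2. So r2c3=2.
Step 7. [r4c3∈{1}] nothing but 1 survives at r4c3. So r4c3=1.

Answer: 2 1 4 3 / 3 4 2 1 / 1 2 3 4 / 4 3 1 2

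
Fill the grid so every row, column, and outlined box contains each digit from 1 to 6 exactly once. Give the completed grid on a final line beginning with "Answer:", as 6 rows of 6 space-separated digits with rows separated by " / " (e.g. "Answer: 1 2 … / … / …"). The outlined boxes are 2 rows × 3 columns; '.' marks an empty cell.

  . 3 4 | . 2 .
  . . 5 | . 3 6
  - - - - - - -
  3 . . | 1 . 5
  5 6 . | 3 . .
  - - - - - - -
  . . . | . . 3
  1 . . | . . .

Step 1. [r5c1∈{2,4,6}] col 1 places 4 nowhere but r5c1. So r5c1=4.
Step 2. [r3c3∈{2}] r3c3 has the single candidate 2. So r3c3=2.
Step 3. [r4c5∈{4}] nothing but 4 survives at r4c5. So r4c5=4.
Step 4. [r5c3∈{6}] only 6 remains possible at r5c3, so r5c3=6.
Step 5. [r6c4∈{2,4,5,6}] col 4 places 6 nowhere but r6c4, so r6c4=6.
Step 6. [r5c4∈{2,5}] r5c4 is the only open cell in col 4 admitting 2. So r5c4=2.
Step 7. [r6c2∈{2,5}] r6c2 is the only open cell in row 6 admitting 2 ⇒ r6c2=2.
Step 8. [r5c2∈{5}] r5c2 is down to just 5 ⇒ r5c2=5.
Step 9. [r2c2∈{1}] only 1 remains possible at r2c2, so r2c2=1.
Step 10. [r6c3∈{3}] r6c3's peers cover all but 3 ⇒ r6c3=3.
Step 11. [r2c1∈{2}] r2c1's peers cover all but 2. So r2c1=2.
Step 12. [r6c5∈{5}] only 5 remains possible at r6c5 ⇒ r6c5=5.
Step 13. [r2c4∈{4}] only 4 remains possible at r2c4 ⇒ r2c4=4.
Step 14. [r6c6∈{4}] nothing but 4 survives at r6c6, so r6c6=4.
Step 15. [r1c4∈{5}] r1c4 has the single candidate 5 ⇒ r1c4=5.
Step 16. [r4c6∈{2}] r4c6's peers cover all but 2. So r4c6=2.
Step 17. [r3c2∈{4}] r3c2 is down to just 4. So r3c2=4.
Step 18. [r4c3∈{1}] only 1 remains possible at r4c3. So r4c3=1.
Step 19. [r1c1∈{6}] r1c1's peers cover all but 6 ⇒ r1c1=6.
Step 20. [r5c5∈{1}] r5c5 is down to just 1, so r5c5=1.
Step 21. [r1c6∈{1}] nothing but 1 survives at r1c6, so r1c6=1.
Step 22. [r3c5∈{6}] nothing but 6 survives at r3c5 ⇒ r3c5=6.

Answer: 6 3 4 5 2 1 / 2 1 5 4 3 6 / 3 4 2 1 6 5 / 5 6 1 3 4 2 / 4 5 6 2 1 3 / 1 2 3 6 5 4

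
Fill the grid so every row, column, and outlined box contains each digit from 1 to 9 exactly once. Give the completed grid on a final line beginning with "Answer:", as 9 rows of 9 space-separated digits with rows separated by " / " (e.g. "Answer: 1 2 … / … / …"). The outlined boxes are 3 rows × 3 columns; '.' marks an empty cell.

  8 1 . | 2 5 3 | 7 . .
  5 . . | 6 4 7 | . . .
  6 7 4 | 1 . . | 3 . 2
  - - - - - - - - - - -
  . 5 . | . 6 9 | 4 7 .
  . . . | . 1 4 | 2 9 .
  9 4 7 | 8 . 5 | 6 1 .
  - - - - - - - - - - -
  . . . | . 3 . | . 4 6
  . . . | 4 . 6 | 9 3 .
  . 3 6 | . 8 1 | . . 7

Step 1. [r5c1∈{3}] nothing but 3 survives at r5c1 ⇒ r5c1=3.
Step 2. [r5c3∈{8}] r5c3 has the single candidate 8 ⇒ r5c3=8.
Step 3. [r1c3∈{9}] only 9 remains possible at r1c3. So r1c3=9.
Step 4. [r7c6∈{2}] only 2 remains possible at r7c6 ⇒ r7c6=2.
Step 5. [r9c7∈{5}] r9c7's peers cover all but 5 ⇒ r9c7=5.
Step 6. [r4c9∈{3,8}] across row 4, 8 lands solely at r4c9 ⇒ r4c9=8.
Step 7. [r8c9∈{1}] r8c9 has the single candidate 1 ⇒ r8c9=1.
Step 8. [r7c4∈{5,7,9}] across col 4, 5 lands solely at r7c4. So r7c4=5.
Step 9. [r2c2∈{2}] r2c2's peers cover all but 2, so r2c2=2.
Step 10. [r2c8∈{8}] r2c8's peers cover all but 8. So r2c8=8.
Step 11. [r7c3∈{1}] only 1 remains possible at r7c3, so r7c3=1.
Step 12. [r4c3∈{2}] only 2 remains possible at r4c3. So r4c3=2.
Step 13. [r8c1∈{2,7}] 2 has one home in row 8: r8c1. So r8c1=2.
Step 14. [r7c2∈{8,9}] row 7 places 9 nowhere but r7c2, so r7c2=9.
Step 15. [r1c9∈{4}] only 4 remains possible at r1c9. So r1c9=4.
Step 16. [r4c1∈{1}] nothing but 1 survives at r4c1 ⇒ r4c1=1.
Step 17. [r4c4∈{3}] nothing but 3 survives at r4c4 ⇒ r4c4=3.
Step 18. [r2c9∈{9}] r2c9's peers cover all but 9, so r2c9=9.
Step 19. [r3c8∈{5}] r3c8 is down to just 5 ⇒ r3c8=5.
Step 20. [r7c1∈{7}] r7c1 has the single candidate 7 ⇒ r7c1=7.
Step 21. [r1c8∈{6}] r1c8 has the single candidate 6. So r1c8=6.
Step 22. [r8c5∈{7}] only 7 remains possible at r8c5. So r8c5=7.
Step 23. [r8c2∈{8}] r8c2 has the single candidate 8, so r8c2=8.
Step 24. [r3c6∈{8}] only 8 remains possible at r3c6 ⇒ r3c6=8.
Step 25. [r2c3∈{3}] r2c3 is down to just 3, so r2c3=3.
Step 26. [r6c5∈{2}] only 2 remains possible at r6c5. So r6c5=2.
Step 27. [r5c9∈{5}] only 5 remains possible at r5c9 ⇒ r5c9=5.
Step 28. [r6c9∈{3}] r6c9's peers cover all but 3. So r6c9=3.
Step 29. [r5c2∈{6}] r5c2's peers cover all but 6. So r5c2=6.
Step 30. [r2c7∈{1}] r2c7's peers cover all but 1, so r2c7=1.
Step 31. [r9c4∈{9}] r9c4 is down to just 9, so r9c4=9.
Step 32. [r5c4∈{7}] r5c4 is down to just 7 ⇒ r5c4=7.
Step 33. [r9c1∈{4}] r9c1 is down to just 4 ⇒ r9c1=4.
Step 34. [r7c7∈{8}] r7c7's peers cover all but 8 ⇒ r7c7=8.
Step 35. [r3c5∈{9}] r3c5's peers cover all but 9. So r3c5=9.
Step 36. [r8c3∈{5}] nothing but 5 survives at r8c3 ⇒ r8c3=5.
Step 37. [r9c8∈{2}] r9c8's peers cover all but 2 ⇒ r9c8=2.

Answer: 8 1 9 2 5 3 7 6 4 / 5 2 3 6 4 7 1 8 9 / 6 7 4 1 9 8 3 5 2 / 1 5 2 3 6 9 4 7 8 / 3 6 8 7 1 4 2 9 5 / 9 4 7 8 2 5 6 1 3 / 7 9 1 5 3 2 8 4 6 / 2 8 5 4 7 6 9 3 1 / 4 3 6 9 8 1 5 2 7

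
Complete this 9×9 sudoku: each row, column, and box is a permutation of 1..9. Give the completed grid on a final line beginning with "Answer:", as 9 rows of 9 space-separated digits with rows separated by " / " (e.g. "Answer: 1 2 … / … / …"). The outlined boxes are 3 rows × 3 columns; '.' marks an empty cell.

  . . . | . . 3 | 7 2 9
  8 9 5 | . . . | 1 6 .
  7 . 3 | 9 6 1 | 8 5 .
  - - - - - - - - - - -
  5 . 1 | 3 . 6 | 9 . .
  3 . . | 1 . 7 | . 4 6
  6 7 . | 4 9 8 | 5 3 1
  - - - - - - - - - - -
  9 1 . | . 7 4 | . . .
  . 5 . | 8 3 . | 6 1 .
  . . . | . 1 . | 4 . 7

Step 1. [r9c1∈{2}] nothing but 2 survives at r9c1 ⇒ r9c1=2.
Step 2. [r5c7∈{2}] r5c7's peers cover all but 2, so r5c7=2.
Step 3. [r4c2∈{2,4,8}] r4c2 is the only open cell in row 4 admitting 4, so r4c2=4.
Step 4. [r7c9∈{2,3,5,8}] col 9 places 5 nowhere but r7c9. So r7c9=5.
Step 5. [r2c6∈{2}] r2c6 has the single candidate 2. So r2c6=2.
Step 6. [r7c8∈{8}] nothing but 8 survives at r7c8, so r7c8=8.
Step 7. [r7c3∈{6}] r7c3 is down to just 6. So r7c3=6.
Step 8. [r1c3∈{4}] nothing but 4 survives at r1c3 ⇒ r1c3=4.
Step 9. [r9c3∈{8}] only 8 remains possible at r9c3 ⇒ r9c3=8.
Step 10. [r1c4∈{5}] r1c4's peers cover all but 5 ⇒ r1c4=5.
Step 11. [r2c9∈{3,4}] in row 2, 3 fits only at r2c9, so r2c9=3.
Step 12. [r9c8∈{9}] r9c8 is down to just 9. So r9c8=9.
Step 13. [r8c6∈{9}] r8c6 has the single candidate 9, so r8c6=9.
Step 14. [r7c4∈{2}] r7c4 is down to just 2, so r7c4=2.
Step 15. [r8c9∈{2}] only 2 remains possible at r8c9. So r8c9=2.
Step 16. [r8c3∈{7}] only 7 remains possible at r8c3 ⇒ r8c3=7.
Step 17. [r4c9∈{8}] only 8 remains possible at r4c9. So r4c9=8.
Step 18. [r1c5∈{8}] only 8 remains possible at r1c5. So r1c5=8.
Step 19. [r3c2∈{2}] r3c2 is down to just 2 ⇒ r3c2=2.
Step 20. [r9c6∈{5}] nothing but 5 survives at r9c6, so r9c6=5.
Step 21. [r4c8∈{7}] only 7 remains possible at r4c8. So r4c8=7.
Step 22. [r9c2∈{3}] only 3 remains possible at r9c2 ⇒ r9c2=3.
Step 23. [r8c1∈{4}] r8c1 has the single candidate 4. So r8c1=4.
Step 24. [r5c3∈{9}] r5c3 has the single candidate 9, so r5c3=9.
Step 25. [r3c9∈{4}] only 4 remains possible at r3c9. So r3c9=4.
Step 26. [r7c7∈{3}] nothing but 3 survives at r7c7. So r7c7=3.
Step 27. [r1c2∈{6}] only 6 remains possible at r1c2, so r1c2=6.
Step 28. [r6c3∈{2}] r6c3's peers cover all but 2, so r6c3=2.
Step 29. [r2c4∈{7}] r2c4's peers cover all but 7. So r2c4=7.
Step 30. [r5c2∈{8}] nothing but 8 survives at r5c2. So r5c2=8.
Step 31. [r1c1∈{1}] r1c1 has the single candidate 1 ⇒ r1c1=1.
Step 32. [r5c5∈{5}] r5c5 is down to just 5. So r5c5=5.
Step 33. [r2c5∈{4}] r2c5's peers cover all but 4. So r2c5=4.
Step 34. [r4c5∈{2}] r4c5 has the single candidate 2 ⇒ r4c5=2.
Step 35. [r9c4∈{6}] nothing but 6 survives at r9c4, so r9c4=6.

Answer: 1 6 4 5 8 3 7 2 9 / 8 9 5 7 4 2 1 6 3 / 7 2 3 9 6 1 8 5 4 / 5 4 1 3 2 6 9 7 8 / 3 8 9 1 5 7 2 4 6 / 6 7 2 4 9 8 5 3 1 / 9 1 6 2 7 4 3 8 5 / 4 5 7 8 3 9 6 1 2 / 2 3 8 6 1 5 4 9 7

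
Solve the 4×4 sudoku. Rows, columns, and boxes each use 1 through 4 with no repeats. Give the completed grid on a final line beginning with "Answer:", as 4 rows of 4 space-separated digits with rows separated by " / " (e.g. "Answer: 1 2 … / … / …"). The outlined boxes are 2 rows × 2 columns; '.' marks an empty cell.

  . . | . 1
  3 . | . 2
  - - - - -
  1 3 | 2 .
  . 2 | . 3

Step 1. [r2c3∈{4}] only 4 remains possible at r2c3, so r2c3=4.
Step 2. [r4c1∈{4}] r4c1's peers cover all but 4. So r4c1=4.
Step 3. [r3c4∈{4}] r3c4's peers cover all but 4 ⇒ r3c4=4.
Step 4. [r1c1∈{2}] r1c1 is down to just 2, so r1c1=2.
Step 5. [r2c2∈{1}] r2c2 is down to just 1. So r2c2=1.
Step 6. [r1c2∈{4}] r1c2 has the single candidate 4 ⇒ r1c2=4.
Step 7. [r4c3∈{1}] r4c3's peers cover all but 1 ⇒ r4c3=1.
Step 8. [r1c3∈{3}] only 3 remains possible at r1c3, so r1c3=3.

Answer: 2 4 3 1 / 3 1 4 2 / 1 3 2 4 / 4 2 1 3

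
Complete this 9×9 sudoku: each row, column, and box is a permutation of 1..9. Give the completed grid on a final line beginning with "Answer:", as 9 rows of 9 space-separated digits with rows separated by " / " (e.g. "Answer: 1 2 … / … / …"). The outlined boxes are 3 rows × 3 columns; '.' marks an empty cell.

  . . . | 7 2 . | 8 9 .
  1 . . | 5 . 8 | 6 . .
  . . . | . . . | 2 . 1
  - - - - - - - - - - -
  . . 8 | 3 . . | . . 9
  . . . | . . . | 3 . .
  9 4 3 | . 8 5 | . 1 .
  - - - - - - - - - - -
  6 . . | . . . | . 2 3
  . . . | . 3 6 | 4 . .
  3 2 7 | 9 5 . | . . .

Step 1. [r7c3∈{1,4,5,9}] across box 7, 4 lands solely at r7c3 ⇒ r7c3=4.
Step 2. [r6c7∈{7}] r6c7's peers cover all but 7 ⇒ r6c7=7.
Step 3. [r1c6∈{1,3,4}] in row 1, 1 fits only at r1c6. So r1c6=1.
Step 4. [r4c7∈{5}] r4c7's peers cover all but 5. So r4c7=5.
Step 5. [r7c2∈{1,5,8,9}] in row 7, 5 fits only at r7c2, so r7c2=5.
Step 6. [r8c1∈{8}] nothing but 8 survives at r8c1 ⇒ r8c1=8.
Step 7. [r3c6∈{3,4,9}] across col 6, 3 lands solely at r3c6, so r3c6=3.
Step 8. [r5c6∈{2,4,7,9}] 9 has one home in col 6: r5c6, so r5c6=9.
Step 9. [r4c6∈{2,4,7}] r4c6 is the only open cell in col 6 admitting 2, so r4c6=2.
Step 10. [r4c1∈{7}] only 7 remains possible at r4c1 ⇒ r4c1=7.
Step 11. [r6c4∈{6}] only 6 remains possible at r6c4, so r6c4=6.
Step 12. [r3c4∈{4}] r3c4's peers cover all but 4 ⇒ r3c4=4.
Step 13. [r5c4∈{1}] only 1 remains possible at r5c4 ⇒ r5c4=1.
Step 14. [r5c2∈{6}] r5c2 is down to just 6, so r5c2=6.
Step 15. [r3c1∈{5}] r3c1 has the single candidate 5, so r3c1=5.
Step 16. [r3c8∈{7}] r3c8's peers cover all but 7 ⇒ r3c8=7.
Step 17. [r2c9∈{4}] r2c9's peers cover all but 4, so r2c9=4.
Step 18. [r2c5∈{9}] r2c5 has the single candidate 9, so r2c5=9.
Step 19. [r4c5∈{4}] nothing but 4 survives at r4c5 ⇒ r4c5=4.
Step 20. [r7c5∈{1,7}] across col 5, 1 lands solely at r7c5, so r7c5=1.
Step 21. [r8c3∈{1,9}] 1 has one home in col 3: r8c3. So r8c3=1.
Step 22. [r5c1∈{2}] r5c1 is down to just 2 ⇒ r5c1=2.
Step 23. [r3c3∈{6,9}] 9 has one home in col 3: r3c3 ⇒ r3c3=9.
Step 24. [r9c9∈{6,8}] 6 has one home in col 9: r9c9 ⇒ r9c9=6.
Step 25. [r2c8∈{3}] r2c8's peers cover all but 3, so r2c8=3.
Step 26. [r9c8∈{8}] r9c8's peers cover all but 8 ⇒ r9c8=8.
Step 27. [r1c9∈{5}] nothing but 5 survives at r1c9, so r1c9=5.
Step 28. [r1c1∈{4}] r1c1's peers cover all but 4, so r1c1=4.
Step 29. [r5c3∈{5}] r5c3 has the single candidate 5, so r5c3=5.
Step 30. [r7c6∈{7}] r7c6 is down to just 7, so r7c6=7.
Step 31. [r3c2∈{8}] nothing but 8 survives at r3c2 ⇒ r3c2=8.
Step 32. [r2c3∈{2}] nothing but 2 survives at r2c3 ⇒ r2c3=2.
Step 33. [r8c2∈{9}] r8c2's peers cover all but 9. So r8c2=9.
Step 34. [r9c6∈{4}] r9c6 has the single candidate 4 ⇒ r9c6=4.
Step 35. [r2c2∈{7}] nothing but 7 survives at r2c2. So r2c2=7.
Step 36. [r4c8∈{6}] r4c8 has the single candidate 6. So r4c8=6.
Step 37. [r7c7∈{9}] r7c7 is down to just 9. So r7c7=9.
Step 38. [r4c2∈{1}] nothing but 1 survives at r4c2, so r4c2=1.
Step 39. [r6c9∈{2}] r6c9's peers cover all but 2 ⇒ r6c9=2.
Step 40. [r8c4∈{2}] r8c4's peers cover all but 2. So r8c4=2.
Step 41. [r3c5∈{6}] nothing but 6 survives at r3c5 ⇒ r3c5=6.
Step 42. [r1c2∈{3}] r1c2 is down to just 3, so r1c2=3.
Step 43. [r5c8∈{4}] r5c8's peers cover all but 4, so r5c8=4.
Step 44. [r8c9∈{7}] nothing but 7 survives at r8c9, so r8c9=7.
Step 45. [r8c8∈{5}] r8c8's peers cover all but 5, so r8c8=5.
Step 46. [r5c9∈{8}] r5c9 is down to just 8, so r5c9=8.
Step 47. [r9c7∈{1}] r9c7's peers cover all but 1 ⇒ r9c7=1.
Step 48. [r1c3∈{6}] r1c3 is down to just 6. So r1c3=6.
Step 49. [r7c4∈{8}] r7c4's peers cover all but 8 ⇒ r7c4=8.
Step 50. [r5c5∈{7}] r5c5's peers cover all but 7. So r5c5=7.

Answer: 4 3 6 7 2 1 8 9 5 / 1 7 2 5 9 8 6 3 4 / 5 8 9 4 6 3 2 7 1 / 7 1 8 3 4 2 5 6 9 / 2 6 5 1 7 9 3 4 8 / 9 4 3 6 8 5 7 1 2 / 6 5 4 8 1 7 9 2 3 / 8 9 1 2 3 6 4 5 7 / 3 2 7 9 5 4 1 8 6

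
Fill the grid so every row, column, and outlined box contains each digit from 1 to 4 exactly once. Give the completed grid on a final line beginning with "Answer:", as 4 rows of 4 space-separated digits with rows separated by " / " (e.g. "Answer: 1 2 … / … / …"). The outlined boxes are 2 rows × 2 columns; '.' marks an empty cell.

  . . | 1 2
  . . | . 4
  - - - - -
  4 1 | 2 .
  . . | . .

Step 1. [r1c1∈{3}] r1c1 is down to just 3 ⇒ r1c1=3.
Step 2. [r4c2∈{2,3}] 3 has one home in col 2: r4c2 ⇒ r4c2=3.
Step 3. [r2c2∈{2}] r2c2's peers cover all but 2. So r2c2=2.
Step 4. [r2c3∈{3}] r2c3's peers cover all but 3. So r2c3=3.
Step 5. [r1c2∈{4}] r1c2 has the single candidate 4, so r1c2=4.
Step 6. [r4c4∈{1}] r4c4 is down to just 1 ⇒ r4c4=1.
Step 7. [r4c1∈{2}] nothing but 2 survives at r4c1 ⇒ r4c1=2.
Step 8. [r2c1∈{1}] r2c1's peers cover all but 1, so r2c1=1.
Step 9. [r4c3∈{4}] only 4 remains possible at r4c3, so r4c3=4.
Step 10. [r3c4∈{3}] r3c4's peers cover all but 3, so r3c4=3.

Answer: 3 4 1 2 / 1 2 3 4 / 4 1 2 3 / 2 3 4 1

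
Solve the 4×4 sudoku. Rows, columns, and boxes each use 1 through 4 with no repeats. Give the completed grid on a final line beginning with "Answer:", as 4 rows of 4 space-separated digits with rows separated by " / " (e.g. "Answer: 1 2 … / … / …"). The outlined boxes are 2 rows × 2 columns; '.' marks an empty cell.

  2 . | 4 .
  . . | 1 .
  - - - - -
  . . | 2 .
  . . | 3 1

Step 1. [r4c1∈{4}] r4c1's peers cover all but 4. So r4c1=4.
Step 2. [r2c1∈{3}] nothing but 3 survives at r2c1, so r2c1=3.
Step 3. [r3c1∈{1}] r3c1's peers cover all but 1 ⇒ r3c1=1.
Step 4. [r4c2∈{2}] r4c2 is down to just 2. So r4c2=2.
Step 5. [r1c2∈{1}] r1c2 has the single candidate 1, so r1c2=1.
Step 6. [r2c2∈{4}] r2c2's peers cover all but 4 ⇒ r2c2=4.
Step 7. [r3c2∈{3}] r3c2 is down to just 3, so r3c2=3.
Step 8. [r2c4∈{2}] nothing but 2 survives at r2c4. So r2c4=2.
Step 9. [r1c4∈{3}] r1c4 is down to just 3. So r1c4=3.
Step 10. [r3c4∈{4}] r3c4 has the single candidate 4. So r3c4=4.

Answer: 2 1 4 3 / 3 4 1 2 / 1 3 2 4 / 4 2 3 1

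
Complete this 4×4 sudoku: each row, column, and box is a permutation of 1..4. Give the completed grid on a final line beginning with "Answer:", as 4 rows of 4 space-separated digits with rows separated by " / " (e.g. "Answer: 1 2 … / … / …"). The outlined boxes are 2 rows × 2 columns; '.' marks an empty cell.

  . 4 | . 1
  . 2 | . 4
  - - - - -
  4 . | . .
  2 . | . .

Step 1. [r2c3∈{3}] r2c3's peers cover all but 3. So r2c3=3.
Step 2. [r3c4∈{2,3}] 2 has one home in col 4: r3c4 ⇒ r3c4=2.
Step 3. [r3c2∈{1,3}] row 3 places 3 nowhere but r3c2. So r3c2=3.
Step 4. [r4c2∈{1}] r4c2 is down to just 1, so r4c2=1.
Step 5. [r2c1∈{1}] only 1 remains possible at r2c1, so r2c1=1.
Step 6. [r1c1∈{3}] only 3 remains possible at r1c1. So r1c1=3.
Step 7. [r3c3∈{1}] r3c3 is down to just 1. So r3c3=1.
Step 8. [r4c3∈{4}] r4c3 is down to just 4 ⇒ r4c3=4.
Step 9. [r1c3∈{2}] r1c3's peers cover all but 2, so r1c3=2.
Step 10. [r4c4∈{3}] r4c4 is down to just 3 ⇒ r4c4=3.

Answer: 3 4 2 1 / 1 2 3 4 / 4 3 1 2 / 2 1 4 3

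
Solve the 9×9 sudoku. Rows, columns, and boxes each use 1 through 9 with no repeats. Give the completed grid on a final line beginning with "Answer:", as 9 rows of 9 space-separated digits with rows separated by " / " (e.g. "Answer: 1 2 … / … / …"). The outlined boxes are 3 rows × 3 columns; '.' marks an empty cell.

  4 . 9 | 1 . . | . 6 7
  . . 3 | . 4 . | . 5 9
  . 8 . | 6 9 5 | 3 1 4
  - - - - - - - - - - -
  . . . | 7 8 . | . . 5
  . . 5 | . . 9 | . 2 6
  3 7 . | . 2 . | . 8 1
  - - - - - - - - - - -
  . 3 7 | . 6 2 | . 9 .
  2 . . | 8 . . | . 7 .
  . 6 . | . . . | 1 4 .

Step 1. [r7c1∈{1,5,8}] row 7 places 1 nowhere but r7c1. So r7c1=1.
Step 2. [r4c3∈{1,2,4,6}] col 3 places 1 nowhere but r4c3 ⇒ r4c3=1.
Step 3. [r5c2∈{4}] r5c2's peers cover all but 4, so r5c2=4.
Step 4. [r9c1∈{5,8,9}] col 1 places 5 nowhere but r9c1, so r9c1=5.
Step 5. [r1c5∈{3}] only 3 remains possible at r1c5. So r1c5=3.
Step 6. [r4c1∈{6,9}] col 1 places 9 nowhere but r4c1. So r4c1=9.
Step 7. [r7c4∈{4,5}] row 7 places 4 nowhere but r7c4. So r7c4=4.
Step 8. [r2c6∈{7,8}] box 2 places 7 nowhere but r2c6. So r2c6=7.
Step 9. [r9c6∈{3}] only 3 remains possible at r9c6 ⇒ r9c6=3.
Step 10. [r2c7∈{2,8}] 8 has one home in row 2: r2c7 ⇒ r2c7=8.
Step 11. [r3c3∈{2}] r3c3 has the single candidate 2, so r3c3=2.
Step 12. [r4c6∈{4,6}] r4c6 is the only open cell in row 4 admitting 6, so r4c6=6.
Step 13. [r8c5∈{1,5}] in col 5, 5 fits only at r8c5, so r8c5=5.
Step 14. [r7c9∈{8}] r7c9 is down to just 8 ⇒ r7c9=8.
Step 15. [r4c7∈{4}] r4c7 has the single candidate 4 ⇒ r4c7=4.
Step 16. [r4c8∈{3}] r4c8 has the single candidate 3 ⇒ r4c8=3.
Step 17. [r5c1∈{8}] r5c1's peers cover all but 8 ⇒ r5c1=8.
Step 18. [r9c4∈{9}] only 9 remains possible at r9c4. So r9c4=9.
Step 19. [r5c4∈{3}] r5c4 has the single candidate 3. So r5c4=3.
Step 20. [r6c4∈{5}] r6c4 has the single candidate 5. So r6c4=5.
Step 21. [r8c6∈{1}] only 1 remains possible at r8c6 ⇒ r8c6=1.
Step 22. [r1c6∈{8}] nothing but 8 survives at r1c6, so r1c6=8.
Step 23. [r2c4∈{2}] r2c4 has the single candidate 2. So r2c4=2.
Step 24. [r1c7∈{2}] r1c7 is down to just 2. So r1c7=2.
Step 25. [r8c3∈{4}] only 4 remains possible at r8c3, so r8c3=4.
Step 26. [r6c6∈{4}] r6c6's peers cover all but 4, so r6c6=4.
Step 27. [r2c1∈{6}] r2c1 is down to just 6. So r2c1=6.
Step 28. [r8c2∈{9}] r8c2 has the single candidate 9, so r8c2=9.
Step 29. [r2c2∈{1}] r2c2's peers cover all but 1, so r2c2=1.
Step 30. [r9c5∈{7}] r9c5 has the single candidate 7 ⇒ r9c5=7.
Step 31. [r9c9∈{2}] nothing but 2 survives at r9c9 ⇒ r9c9=2.
Step 32. [r5c5∈{1}] only 1 remains possible at r5c5. So r5c5=1.
Step 33. [r9c3∈{8}] r9c3 is down to just 8, so r9c3=8.
Step 34. [r3c1∈{7}] only 7 remains possible at r3c1 ⇒ r3c1=7.
Step 35. [r6c3∈{6}] only 6 remains possible at r6c3 ⇒ r6c3=6.
Step 36. [r4c2∈{2}] r4c2 is down to just 2 ⇒ r4c2=2.
Step 37. [r8c9∈{3}] r8c9 has the single candidate 3 ⇒ r8c9=3.
Step 38. [r1c2∈{5}] r1c2 is down to just 5. So r1c2=5.
Step 39. [r6c7∈{9}] nothing but 9 survives at r6c7 ⇒ r6c7=9.
Step 40. [r7c7∈{5}] nothing but 5 survives at r7c7, so r7c7=5.
Step 41. [r5c7∈{7}] nothing but 7 survives at r5c7. So r5c7=7.
Step 42. [r8c7∈{6}] nothing but 6 survives at r8c7, so r8c7=6.

Answer: 4 5 9 1 3 8 2 6 7 / 6 1 3 2 4 7 8 5 9 / 7 8 2 6 9 5 3 1 4 / 9 2 1 7 8 6 4 3 5 / 8 4 5 3 1 9 7 2 6 / 3 7 6 5 2 4 9 8 1 / 1 3 7 4 6 2 5 9 8 / 2 9 4 8 5 1 6 7 3 / 5 6 8 9 7 3 1 4 2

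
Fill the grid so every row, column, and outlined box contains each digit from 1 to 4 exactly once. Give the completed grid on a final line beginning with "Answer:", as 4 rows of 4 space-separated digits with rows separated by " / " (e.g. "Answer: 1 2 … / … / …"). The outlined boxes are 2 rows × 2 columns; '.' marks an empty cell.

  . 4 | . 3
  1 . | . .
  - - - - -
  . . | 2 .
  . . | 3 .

Step 1. [r2c4∈{2,4}] 2 has one home in col 4: r2c4 ⇒ r2c4=2.
Step 2. [r3c1∈{3,4}] in col 1, 3 fits only at r3c1, so r3c1=3.
Step 3. [r4c1∈{2,4}] in col 1, 4 fits only at r4c1 ⇒ r4c1=4.
Step 4. [r4c4∈{1}] r4c4 has the single candidate 1 ⇒ r4c4=1.
Step 5. [r3c2∈{1}] r3c2 is down to just 1. So r3c2=1.
Step 6. [r2c3∈{4}] nothing but 4 survives at r2c3, so r2c3=4.
Step 7. [r4c2∈{2}] nothing but 2 survives at r4c2, so r4c2=2.
Step 8. [r3c4∈{4}] r3c4 is down to just 4, so r3c4=4.
Step 9. [r1c1∈{2}] r1c1 has the single candidate 2 ⇒ r1c1=2.
Step 10. [r2c2∈{3}] r2c2's peers cover all but 3 ⇒ r2c2=3.
Step 11. [r1c3∈{1}] r1c3's peers cover all but 1, so r1c3=1.

Answer: 2 4 1 3 / 1 3 4 2 / 3 1 2 4 / 4 2 3 1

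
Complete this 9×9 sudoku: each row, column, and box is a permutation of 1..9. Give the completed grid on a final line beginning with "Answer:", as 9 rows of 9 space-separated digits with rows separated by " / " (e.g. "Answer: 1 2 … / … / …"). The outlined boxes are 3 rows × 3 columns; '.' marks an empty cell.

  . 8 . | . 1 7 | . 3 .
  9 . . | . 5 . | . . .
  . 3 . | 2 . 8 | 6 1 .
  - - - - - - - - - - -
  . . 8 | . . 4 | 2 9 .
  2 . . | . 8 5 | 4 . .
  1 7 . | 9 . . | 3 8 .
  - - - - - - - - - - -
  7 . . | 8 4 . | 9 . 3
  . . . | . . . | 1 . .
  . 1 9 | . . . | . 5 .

Step 1. [r6c3∈{4,5,6}] r6c3 is the only open cell in row 6 admitting 4 ⇒ r6c3=4.
Step 2. [r8c4∈{3,5,6,7}] 5 has one home in col 4: r8c4. So r8c4=5.
Step 3. [r6c9∈{5,6}] in row 6, 5 fits only at r6c9, so r6c9=5.
Step 4. [r8c6∈{2,3,6,9}] col 6 places 9 nowhere but r8c6, so r8c6=9.
Step 5. [r2c3∈{1,2,6,7}] row 2 places 1 nowhere but r2c3 ⇒ r2c3=1.
Step 6. [r1c9∈{2,4,9}] across row 1, 9 lands solely at r1c9, so r1c9=9.
Step 7. [r1c3∈{2,5,6}] row 1 places 2 nowhere but r1c3, so r1c3=2.
Step 8. [r7c6∈{1,2,6}] row 7 places 1 nowhere but r7c6, so r7c6=1.
Step 9. [r3c3∈{5,7}] 7 has one home in col 3: r3c3. So r3c3=7.
Step 10. [r3c9∈{4}] nothing but 4 survives at r3c9. So r3c9=4.
Step 11. [r9c1∈{3,4,6,8}] row 9 places 4 nowhere but r9c1. So r9c1=4.
Step 12. [r8c1∈{3,6,8}] col 1 places 8 nowhere but r8c1 ⇒ r8c1=8.
Step 13. [r4c1∈{3,5,6}] col 1 places 3 nowhere but r4c1. So r4c1=3.
Step 14. [r5c3∈{6}] only 6 remains possible at r5c3. So r5c3=6.
Step 15. [r4c9∈{1,6,7}] across box 6, 6 lands solely at r4c9. So r4c9=6.
Step 16. [r5c8∈{7}] only 7 remains possible at r5c8 ⇒ r5c8=7.
Step 17. [r5c4∈{1,3}] r5c4 is the only open cell in row 5 admitting 3. So r5c4=3.
Step 18. [r2c8∈{2}] r2c8 is down to just 2. So r2c8=2.
Step 19. [r7c2∈{2,5,6}] 2 has one home in row 7: r7c2, so r7c2=2.
Step 20. [r1c1∈{5,6}] in col 1, 6 fits only at r1c1, so r1c1=6.
Step 21. [r4c5∈{7}] r4c5 is down to just 7 ⇒ r4c5=7.
Step 22. [r8c9∈{2,7}] r8c9 is the only open cell in row 8 admitting 7, so r8c9=7.
Step 23. [r8c5∈{2,3,6}] in row 8, 2 fits only at r8c5 ⇒ r8c5=2.
Step 24. [r2c6∈{3,6}] in row 2, 3 fits only at r2c6, so r2c6=3.
Step 25. [r9c6∈{6}] only 6 remains possible at r9c6, so r9c6=6.
Step 26. [r9c7∈{8}] r9c7 has the single candidate 8. So r9c7=8.
Step 27. [r7c8∈{6}] r7c8 is down to just 6. So r7c8=6.
Step 28. [r2c2∈{4}] r2c2's peers cover all but 4 ⇒ r2c2=4.
Step 29. [r4c4∈{1}] r4c4 has the single candidate 1. So r4c4=1.
Step 30. [r9c5∈{3}] nothing but 3 survives at r9c5 ⇒ r9c5=3.
Step 31. [r7c3∈{5}] r7c3's peers cover all but 5 ⇒ r7c3=5.
Step 32. [r8c8∈{4}] r8c8 has the single candidate 4 ⇒ r8c8=4.
Step 33. [r9c4∈{7}] r9c4 is down to just 7 ⇒ r9c4=7.
Step 34. [r6c5∈{6}] r6c5 has the single candidate 6. So r6c5=6.
Step 35. [r2c7∈{7}] r2c7 is down to just 7 ⇒ r2c7=7.
Step 36. [r8c3∈{3}] nothing but 3 survives at r8c3. So r8c3=3.
Step 37. [r9c9∈{2}] only 2 remains possible at r9c9 ⇒ r9c9=2.
Step 38. [r8c2∈{6}] nothing but 6 survives at r8c2, so r8c2=6.
Step 39. [r6c6∈{2}] nothing but 2 survives at r6c6 ⇒ r6c6=2.
Step 40. [r2c4∈{6}] r2c4 is down to just 6. So r2c4=6.
Step 41. [r2c9∈{8}] r2c9's peers cover all but 8, so r2c9=8.
Step 42. [r1c4∈{4}] r1c4 is down to just 4 ⇒ r1c4=4.
Step 43. [r5c9∈{1}] r5c9 is down to just 1, so r5c9=1.
Step 44. [r3c5∈{9}] only 9 remains possible at r3c5, so r3c5=9.
Step 45. [r1c7∈{5}] only 5 remains possible at r1c7, so r1c7=5.
Step 46. [r5c2∈{9}] nothing but 9 survives at r5c2 ⇒ r5c2=9.
Step 47. [r3c1∈{5}] nothing but 5 survives at r3c1, so r3c1=5.
Step 48. [r4c2∈{5}] r4c2's peers cover all but 5 ⇒ r4c2=5.

Answer: 6 8 2 4 1 7 5 3 9 / 9 4 1 6 5 3 7 2 8 / 5 3 7 2 9 8 6 1 4 / 3 5 8 1 7 4 2 9 6 / 2 9 6 3 8 5 4 7 1 / 1 7 4 9 6 2 3 8 5 / 7 2 5 8 4 1 9 6 3 / 8 6 3 5 2 9 1 4 7 / 4 1 9 7 3 6 8 5 2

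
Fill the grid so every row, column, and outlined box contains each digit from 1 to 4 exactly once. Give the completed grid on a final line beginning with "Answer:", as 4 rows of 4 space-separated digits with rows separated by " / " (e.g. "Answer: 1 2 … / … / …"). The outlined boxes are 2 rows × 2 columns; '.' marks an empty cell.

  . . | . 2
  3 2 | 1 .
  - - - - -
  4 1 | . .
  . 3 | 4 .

Step 1. [r3c4∈{3}] r3c4 is down to just 3. So r3c4=3.
Step 2. [r1c3∈{3}] r1c3's peers cover all but 3, so r1c3=3.
Step 3. [r2c4∈{4}] only 4 remains possible at r2c4, so r2c4=4.
Step 4. [r4c4∈{1}] nothing but 1 survives at r4c4 ⇒ r4c4=1.
Step 5. [r1c2∈{4}] r1c2 has the single candidate 4 ⇒ r1c2=4.
Step 6. [r4c1∈{2}] r4c1 is down to just 2, so r4c1=2.
Step 7. [r1c1∈{1}] r1c1 has the single candidate 1. So r1c1=1.
Step 8. [r3c3∈{2}] r3c3's peers cover all but 2, so r3c3=2.

Answer: 1 4 3 2 / 3 2 1 4 / 4 1 2 3 / 2 3 4 1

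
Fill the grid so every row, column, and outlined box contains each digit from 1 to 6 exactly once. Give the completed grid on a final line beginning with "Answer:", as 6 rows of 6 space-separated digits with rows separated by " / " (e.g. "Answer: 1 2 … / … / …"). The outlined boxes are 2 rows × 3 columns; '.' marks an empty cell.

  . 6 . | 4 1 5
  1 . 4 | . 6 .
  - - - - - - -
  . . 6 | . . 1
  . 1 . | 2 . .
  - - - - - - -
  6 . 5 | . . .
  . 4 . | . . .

Step 1. [r4c3∈{3}] r4c3 has the single candidate 3. So r4c3=3.
Step 2. [r2c4∈{3}] r2c4 has the single candidate 3. So r2c4=3.
Step 3. [r3c4∈{5}] nothing but 5 survives at r3c4, so r3c4=5.
Step 4. [r4c5∈{4}] only 4 remains possible at r4c5 ⇒ r4c5=4.
Step 5. [r5c2∈{2,3}] r5c2 is the only open cell in col 2 admitting 3. So r5c2=3.
Step 6. [r6c1∈{2}] r6c1 has the single candidate 2, so r6c1=2.
Step 7. [r6c6∈{3,6}] in col 6, 3 fits only at r6c6. So r6c6=3.
Step 8. [r2c6∈{2}] r2c6's peers cover all but 2, so r2c6=2.
Step 9. [r6c3∈{1}] nothing but 1 survives at r6c3, so r6c3=1.
Step 10. [r5c5∈{2}] only 2 remains possible at r5c5, so r5c5=2.
Step 11. [r5c4∈{1}] r5c4 is down to just 1. So r5c4=1.
Step 12. [r1c3∈{2}] only 2 remains possible at r1c3. So r1c3=2.
Step 13. [r3c5∈{3}] r3c5 has the single candidate 3, so r3c5=3.
Step 14. [r3c2∈{2}] only 2 remains possible at r3c2 ⇒ r3c2=2.
Step 15. [r2c2∈{5}] r2c2 is down to just 5. So r2c2=5.
Step 16. [r6c4∈{6}] r6c4 is down to just 6 ⇒ r6c4=6.
Step 17. [r4c6∈{6}] r4c6 has the single candidate 6. So r4c6=6.
Step 18. [r5c6∈{4}] r5c6 has the single candidate 4 ⇒ r5c6=4.
Step 19. [r1c1∈{3}] only 3 remains possible at r1c1 ⇒ r1c1=3.
Step 20. [r3c1∈{4}] r3c1 is down to just 4 ⇒ r3c1=4.
Step 21. [r4c1∈{5}] nothing but 5 survives at r4c1. So r4c1=5.
Step 22. [r6c5∈{5}] nothing but 5 survives at r6c5, so r6c5=5.

Answer: 3 6 2 4 1 5 / 1 5 4 3 6 2 / 4 2 6 5 3 1 / 5 1 3 2 4 6 / 6 3 5 1 2 4 / 2 4 1 6 5 3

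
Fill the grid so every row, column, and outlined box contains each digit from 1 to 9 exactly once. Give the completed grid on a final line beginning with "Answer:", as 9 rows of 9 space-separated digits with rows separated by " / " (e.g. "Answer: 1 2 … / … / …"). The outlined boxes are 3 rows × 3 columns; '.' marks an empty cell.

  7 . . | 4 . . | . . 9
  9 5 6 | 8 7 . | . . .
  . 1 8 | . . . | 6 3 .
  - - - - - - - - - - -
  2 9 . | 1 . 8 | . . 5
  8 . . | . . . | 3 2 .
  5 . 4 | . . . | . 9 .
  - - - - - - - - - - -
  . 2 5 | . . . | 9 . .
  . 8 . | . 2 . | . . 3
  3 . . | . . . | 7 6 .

Step 1. [r4c5∈{3,4,6}] in row 4, 6 fits only at r4c5 ⇒ r4c5=6.
Step 2. [r8c3∈{1,7,9}] in box 7, 7 fits only at r8c3, so r8c3=7.
Step 3. [r1c6∈{1,2,3,5,6}] row 1 places 6 nowhere but r1c6 ⇒ r1c6=6.
Step 4. [r6c5∈{3}] r6c5 has the single candidate 3. So r6c5=3.
Step 5. [r9c2∈{4}] only 4 remains possible at r9c2, so r9c2=4.
Step 6. [r3c9∈{2,4,7}] row 3 places 7 nowhere but r3c9. So r3c9=7.
Step 7. [r4c7∈{4}] only 4 remains possible at r4c7. So r4c7=4.
Step 8. [r9c3∈{1,9}] 9 has one home in col 3: r9c3 ⇒ r9c3=9.
Step 9. [r9c4∈{5}] r9c4's peers cover all but 5. So r9c4=5.
Step 10. [r9c6∈{1}] r9c6 has the single candidate 1 ⇒ r9c6=1.
Step 11. [r7c4∈{3,6,7}] col 4 places 3 nowhere but r7c4. So r7c4=3.
Step 12. [r7c6∈{4,7}] row 7 places 7 nowhere but r7c6 ⇒ r7c6=7.
Step 13. [r1c5∈{1,5}] 1 has one home in col 5: r1c5, so r1c5=1.
Step 14. [r6c6∈{2}] nothing but 2 survives at r6c6. So r6c6=2.
Step 15. [r8c4∈{6,9}] across col 4, 6 lands solely at r8c4, so r8c4=6.
Step 16. [r8c6∈{4,9}] r8c6 is the only open cell in row 8 admitting 9. So r8c6=9.
Step 17. [r8c8∈{1,4,5}] r8c8 is the only open cell in row 8 admitting 4, so r8c8=4.
Step 18. [r2c8∈{1}] nothing but 1 survives at r2c8, so r2c8=1.
Step 19. [r7c8∈{8}] only 8 remains possible at r7c8, so r7c8=8.
Step 20. [r7c9∈{1}] r7c9 is down to just 1. So r7c9=1.
Step 21. [r1c7∈{2,5,8}] row 1 places 8 nowhere but r1c7, so r1c7=8.
Step 22. [r6c4∈{7}] only 7 remains possible at r6c4. So r6c4=7.
Step 23. [r3c6∈{5}] nothing but 5 survives at r3c6 ⇒ r3c6=5.
Step 24. [r5c9∈{6}] r5c9 is down to just 6, so r5c9=6.
Step 25. [r5c4∈{9}] nothing but 9 survives at r5c4 ⇒ r5c4=9.
Step 26. [r2c7∈{2}] r2c7 is down to just 2. So r2c7=2.
Step 27. [r1c3∈{2,3}] r1c3 is the only open cell in row 1 admitting 2. So r1c3=2.
Step 28. [r7c5∈{4}] only 4 remains possible at r7c5, so r7c5=4.
Step 29. [r6c2∈{6}] only 6 remains possible at r6c2, so r6c2=6.
Step 30. [r3c1∈{4}] r3c1 has the single candidate 4. So r3c1=4.
Step 31. [r8c7∈{5}] r8c7 is down to just 5, so r8c7=5.
Step 32. [r4c3∈{3}] only 3 remains possible at r4c3, so r4c3=3.
Step 33. [r2c9∈{4}] r2c9 is down to just 4. So r2c9=4.
Step 34. [r5c5∈{5}] only 5 remains possible at r5c5 ⇒ r5c5=5.
Step 35. [r9c5∈{8}] nothing but 8 survives at r9c5 ⇒ r9c5=8.
Step 36. [r7c1∈{6}] r7c1 has the single candidate 6, so r7c1=6.
Step 37. [r5c3∈{1}] r5c3's peers cover all but 1 ⇒ r5c3=1.
Step 38. [r1c2∈{3}] r1c2 has the single candidate 3 ⇒ r1c2=3.
Step 39. [r5c6∈{4}] nothing but 4 survives at r5c6. So r5c6=4.
Step 40. [r1c8∈{5}] nothing but 5 survives at r1c8, so r1c8=5.
Step 41. [r3c4∈{2}] r3c4 is down to just 2. So r3c4=2.
Step 42. [r4c8∈{7}] r4c8's peers cover all but 7 ⇒ r4c8=7.
Step 43. [r6c7∈{1}] only 1 remains possible at r6c7. So r6c7=1.
Step 44. [r5c2∈{7}] only 7 remains possible at r5c2 ⇒ r5c2=7.
Step 45. [r6c9∈{8}] r6c9's peers cover all but 8, so r6c9=8.
Step 46. [r9c9∈{2}] r9c9's peers cover all but 2 ⇒ r9c9=2.
Step 47. [r3c5∈{9}] r3c5 is down to just 9 ⇒ r3c5=9.
Step 48. [r8c1∈{1}] only 1 remains possible at r8c1 ⇒ r8c1=1.
Step 49. [r2c6∈{3}] r2c6 is down to just 3, so r2c6=3.

Answer: 7 3 2 4 1 6 8 5 9 / 9 5 6 8 7 3 2 1 4 / 4 1 8 2 9 5 6 3 7 / 2 9 3 1 6 8 4 7 5 / 8 7 1 9 5 4 3 2 6 / 5 6 4 7 3 2 1 9 8 / 6 2 5 3 4 7 9 8 1 / 1 8 7 6 2 9 5 4 3 / 3 4 9 5 8 1 7 6 2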